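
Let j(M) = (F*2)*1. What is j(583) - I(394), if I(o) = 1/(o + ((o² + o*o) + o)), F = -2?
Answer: -1245041/311260 ≈ -4.0000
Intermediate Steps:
j(M) = -4 (j(M) = -2*2*1 = -4*1 = -4)
I(o) = 1/(2*o + 2*o²) (I(o) = 1/(o + ((o² + o²) + o)) = 1/(o + (2*o² + o)) = 1/(o + (o + 2*o²)) = 1/(2*o + 2*o²))
j(583) - I(394) = -4 - 1/(2*394*(1 + 394)) = -4 - 1/(2*394*395) = -4 - 1*1/311260 = -4 - 1/311260 = -1245041/311260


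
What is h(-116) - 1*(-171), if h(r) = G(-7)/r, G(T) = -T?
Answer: 19829/116 ≈ 170.94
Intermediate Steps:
h(r) = 7/r (h(r) = (-1*(-7))/r = 7/r)
h(-116) - 1*(-171) = 7/(-116) - 1*(-171) = 7*(-1/116) + 171 = -7/116 + 171 = 19829/116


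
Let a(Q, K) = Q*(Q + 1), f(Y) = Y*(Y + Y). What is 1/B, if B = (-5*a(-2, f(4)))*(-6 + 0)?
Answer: 1/60 ≈ 0.016667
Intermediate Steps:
f(Y) = 2*Y**2 (f(Y) = Y*(2*Y) = 2*Y**2)
a(Q, K) = Q*(1 + Q)
B = 60 (B = (-(-10)*(1 - 2))*(-6 + 0) = -(-10)*(-1)*(-6) = -5*2*(-6) = -10*(-6) = 60)
1/B = 1/60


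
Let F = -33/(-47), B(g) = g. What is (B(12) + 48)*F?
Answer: 1980/47 ≈ 42.128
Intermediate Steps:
F = 33/47 (F = -33*(-1/47) = 33/47 ≈ 0.70213)
(B(12) + 48)*F = (12 + 48)*(33/47) = 60*(33/47) = 1980/47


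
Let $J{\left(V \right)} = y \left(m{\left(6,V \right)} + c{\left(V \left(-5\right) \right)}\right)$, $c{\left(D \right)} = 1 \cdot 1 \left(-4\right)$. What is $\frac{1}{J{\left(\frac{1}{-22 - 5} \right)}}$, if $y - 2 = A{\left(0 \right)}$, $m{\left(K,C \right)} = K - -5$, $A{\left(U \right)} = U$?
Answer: $\frac{1}{14} \approx 0.071429$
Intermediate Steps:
$c{\left(D \right)} = -4$ ($c{\left(D \right)} = 1 \left(-4\right) = -4$)
$m{\left(K,C \right)} = 5 + K$ ($m{\left(K,C \right)} = K + 5 = 5 + K$)
$y = 2$ ($y = 2 + 0 = 2$)
$J{\left(V \right)} = 14$ ($J{\left(V \right)} = 2 \left(\left(5 + 6\right) - 4\right) = 2 \left(11 - 4\right) = 2 \cdot 7 = 14$)
$\frac{1}{J{\left(\frac{1}{-22 - 5} \right)}} = \frac{1}{14}$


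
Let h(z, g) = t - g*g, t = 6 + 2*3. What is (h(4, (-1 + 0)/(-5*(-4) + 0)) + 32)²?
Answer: 309724801/160000 ≈ 1935.8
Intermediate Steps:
t = 12 (t = 6 + 6 = 12)
h(z, g) = 12 - g² (h(z, g) = 12 - g*g = 12 - g²)
(h(4, (-1 + 0)/(-5*(-4) + 0)) + 32)² = ((12 - ((-1 + 0)/(-5*(-4) + 0))²) + 32)² = ((12 - (-1/(20 + 0))²) + 32)² = ((12 - (-1/20)²) + 32)² = ((12 - 1*1/400) + 32)² = ((12 - 1/400) + 32)² = (4799/400 + 32)² = (17599/400)² = 309724801/160000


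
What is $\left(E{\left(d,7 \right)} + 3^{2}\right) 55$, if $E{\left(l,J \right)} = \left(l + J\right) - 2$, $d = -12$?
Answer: $110$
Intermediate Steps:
$E{\left(l,J \right)} = -2 + J + l$ ($E{\left(l,J \right)} = \left(J + l\right) - 2 = -2 + J + l$)
$\left(E{\left(d,7 \right)} + 3^{2}\right) 55 = \left(\left(-2 + 7 - 12\right) + 3^{2}\right) 55 = \left(-7 + 9\right) 55 = 2 \cdot 55 = 110$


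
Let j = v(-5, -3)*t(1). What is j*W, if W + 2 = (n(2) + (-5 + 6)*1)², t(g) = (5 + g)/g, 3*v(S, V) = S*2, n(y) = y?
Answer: -140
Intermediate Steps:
v(S, V) = 2*S/3 (v(S, V) = (S*2)/3 = (2*S)/3 = 2*S/3)
t(g) = (5 + g)/g
W = 7 (W = -2 + (2 + (-5 + 6)*1)² = -2 + (2 + 1*1)² = -2 + (2 + 1)² = -2 + 3² = -2 + 9 = 7)
j = -20 (j = ((⅔)*(-5))*((5 + 1)/1) = -10*6/3 = -10/3*6 = -20)
j*W = -20*7 = -140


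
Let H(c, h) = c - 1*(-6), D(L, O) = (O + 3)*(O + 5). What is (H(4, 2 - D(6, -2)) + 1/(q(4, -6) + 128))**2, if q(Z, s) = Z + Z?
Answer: 1852321/18496 ≈ 100.15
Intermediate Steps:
q(Z, s) = 2*Z
D(L, O) = (3 + O)*(5 + O)
H(c, h) = 6 + c (H(c, h) = c + 6 = 6 + c)
(H(4, 2 - D(6, -2)) + 1/(q(4, -6) + 128))**2 = ((6 + 4) + 1/(2*4 + 128))**2 = (10 + 1/(8 + 128))**2 = (10 + 1/136)**2 = (1361/136)**2 = 1852321/18496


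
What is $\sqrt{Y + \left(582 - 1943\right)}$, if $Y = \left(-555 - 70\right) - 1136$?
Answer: $i \sqrt{3122} \approx 55.875 i$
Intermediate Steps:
$Y = -1761$ ($Y = -625 - 1136 = -1761$)
$\sqrt{Y + \left(582 - 1943\right)} = \sqrt{-1761 + \left(582 - 1943\right)} = \sqrt{-1761 - 1361} = \sqrt{-3122} = i \sqrt{3122}$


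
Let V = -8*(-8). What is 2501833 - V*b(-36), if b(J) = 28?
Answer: 2500041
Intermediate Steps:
V = 64
2501833 - V*b(-36) = 2501833 - 64*28 = 2501833 - 1*1792 = 2501833 - 1792 = 2500041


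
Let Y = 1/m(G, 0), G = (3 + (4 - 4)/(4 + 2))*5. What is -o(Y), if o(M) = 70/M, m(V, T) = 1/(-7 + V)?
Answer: -35/4 ≈ -8.7500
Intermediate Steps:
G = 15 (G = (3 + 0/6)*5 = (3 + 0*(1/6))*5 = (3 + 0)*5 = 3*5 = 15)
Y = 8 (Y = 1/(1/(-7 + 15)) = 1/(1/8) = 8)
-o(Y) = -70/8 = -1*35/4 = -35/4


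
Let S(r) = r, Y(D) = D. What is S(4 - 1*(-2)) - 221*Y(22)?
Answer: -4856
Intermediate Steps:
S(4 - 1*(-2)) - 221*Y(22) = (4 - 1*(-2)) - 221*22 = (4 + 2) - 4862 = 6 - 4862 = -4856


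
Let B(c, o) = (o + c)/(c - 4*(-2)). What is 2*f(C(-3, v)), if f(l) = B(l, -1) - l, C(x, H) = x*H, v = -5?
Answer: -662/23 ≈ -28.783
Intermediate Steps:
B(c, o) = (c + o)/(8 + c) (B(c, o) = (c + o)/(c + 8) = (c + o)/(8 + c))
C(x, H) = H*x
f(l) = -l + (-1 + l)/(8 + l) (f(l) = (l - 1)/(8 + l) - l = (-1 + l)/(8 + l) - l = -l + (-1 + l)/(8 + l))
2*f(C(-3, v)) = 2*((-1 - 5*(-3) - (-5*(-3))*(8 - 5*(-3)))/(8 - 5*(-3))) = 2*((-1 + 15 - 1*15*(8 + 15))/(8 + 15)) = 2*((-1 + 15 - 1*15*23)/23) = 2*((-1 + 15 - 345)/23) = 2*((1/23)*(-331)) = 2*(-331/23) = -662/23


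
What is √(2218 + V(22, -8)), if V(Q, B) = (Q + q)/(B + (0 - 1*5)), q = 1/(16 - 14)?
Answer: √1498198/26 ≈ 47.077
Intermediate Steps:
q = ½ (q = 1/2 = ½ ≈ 0.50000)
V(Q, B) = (½ + Q)/(-5 + B) (V(Q, B) = (Q + ½)/(B + (0 - 1*5)) = (½ + Q)/(B + (0 - 5)) = (½ + Q)/(B - 5) = (½ + Q)/(-5 + B))
√(2218 + V(22, -8)) = √(2218 + (½ + 22)/(-5 - 8)) = √(2218 + (45/2)/(-13)) = √(2218 - 1/13*45/2) = √(2218 - 45/26) = √(57623/26) = √1498198/26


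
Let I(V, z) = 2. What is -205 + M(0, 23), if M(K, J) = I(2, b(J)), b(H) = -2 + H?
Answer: -203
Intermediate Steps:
M(K, J) = 2
-205 + M(0, 23) = -205 + 2 = -203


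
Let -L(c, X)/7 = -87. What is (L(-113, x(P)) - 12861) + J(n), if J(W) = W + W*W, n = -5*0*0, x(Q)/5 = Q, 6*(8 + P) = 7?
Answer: -12252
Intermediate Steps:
P = -41/6 (P = -8 + (⅙)*7 = -8 + 7/6 = -41/6 ≈ -6.8333)
x(Q) = 5*Q
L(c, X) = 609 (L(c, X) = -7*(-87) = 609)
n = 0 (n = 0*0 = 0)
J(W) = W + W²
(L(-113, x(P)) - 12861) + J(n) = (609 - 12861) + 0*(1 + 0) = -12252 + 0*1 = -12252 + 0 = -12252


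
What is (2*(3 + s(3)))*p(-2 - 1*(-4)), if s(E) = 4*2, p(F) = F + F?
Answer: 88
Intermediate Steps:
p(F) = 2*F
s(E) = 8
(2*(3 + s(3)))*p(-2 - 1*(-4)) = (2*(3 + 8))*(2*(-2 - 1*(-4))) = (2*11)*(2*(-2 + 4)) = 22*(2*2) = 22*4 = 88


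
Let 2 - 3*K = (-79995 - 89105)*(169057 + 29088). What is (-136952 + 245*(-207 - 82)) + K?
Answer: 33505696231/3 ≈ 1.1169e+10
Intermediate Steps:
K = 33506319502/3 (K = 2/3 - (-79995 - 89105)*(169057 + 29088)/3 = 2/3 - (-169100)*198145/3 = 2/3 - 1/3*(-33506319500) = 2/3 + 33506319500/3 = 33506319502/3 ≈ 1.1169e+10)
(-136952 + 245*(-207 - 82)) + K = (-136952 + 245*(-207 - 82)) + 33506319502/3 = (-136952 + 245*(-289)) + 33506319502/3 = (-136952 - 70805) + 33506319502/3 = -207757 + 33506319502/3 = 33505696231/3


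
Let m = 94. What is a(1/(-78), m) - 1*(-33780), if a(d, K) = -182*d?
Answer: 101347/3 ≈ 33782.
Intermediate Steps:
a(1/(-78), m) - 1*(-33780) = -182/(-78) - 1*(-33780) = -182*(-1/78) + 33780 = 7/3 + 33780 = 101347/3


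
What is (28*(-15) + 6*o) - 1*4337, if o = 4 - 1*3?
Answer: -4751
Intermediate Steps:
o = 1 (o = 4 - 3 = 1)
(28*(-15) + 6*o) - 1*4337 = (28*(-15) + 6*1) - 1*4337 = (-420 + 6) - 4337 = -414 - 4337 = -4751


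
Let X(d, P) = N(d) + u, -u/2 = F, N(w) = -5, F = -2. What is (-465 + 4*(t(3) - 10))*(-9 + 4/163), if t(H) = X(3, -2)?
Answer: 744667/163 ≈ 4568.5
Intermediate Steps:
u = 4 (u = -2*(-2) = 4)
X(d, P) = -1 (X(d, P) = -5 + 4 = -1)
t(H) = -1
(-465 + 4*(t(3) - 10))*(-9 + 4/163) = (-465 + 4*(-1 - 10))*(-9 + 4/163) = (-465 + 4*(-11))*(-9 + 4*(1/163)) = (-465 - 44)*(-9 + 4/163) = -509*(-1463/163) = 744667/163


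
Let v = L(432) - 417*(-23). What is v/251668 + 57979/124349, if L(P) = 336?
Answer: 15825871495/31294664132 ≈ 0.50570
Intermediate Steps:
v = 9927 (v = 336 - 417*(-23) = 336 - 1*(-9591) = 336 + 9591 = 9927)
v/251668 + 57979/124349 = 9927/251668 + 57979/124349 = 15825871495/31294664132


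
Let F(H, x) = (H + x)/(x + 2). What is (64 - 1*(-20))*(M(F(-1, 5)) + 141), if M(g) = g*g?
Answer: 83100/7 ≈ 11871.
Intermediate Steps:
F(H, x) = (H + x)/(2 + x)
M(g) = g**2
(64 - 1*(-20))*(M(F(-1, 5)) + 141) = (64 - 1*(-20))*(((-1 + 5)/(2 + 5))**2 + 141) = (64 + 20)*((4/7)**2 + 141) = 84*(((1/7)*4)**2 + 141) = 84*((4/7)**2 + 141) = 84*(16/49 + 141) = 84*(6925/49) = 83100/7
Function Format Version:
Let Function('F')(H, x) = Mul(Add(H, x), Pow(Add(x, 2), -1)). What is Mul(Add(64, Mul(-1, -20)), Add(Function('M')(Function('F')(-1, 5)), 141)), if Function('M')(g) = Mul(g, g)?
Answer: Rational(83100, 7) ≈ 11871.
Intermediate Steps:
Function('F')(H, x) = Mul(Pow(Add(2, x), -1), Add(H, x)) (Function('F')(H, x) = Mul(Add(H, x), Pow(Add(2, x), -1)) = Mul(Pow(Add(2, x), -1), Add(H, x)))
Function('M')(g) = Pow(g, 2)
Mul(Add(64, Mul(-1, -20)), Add(Function('M')(Function('F')(-1, 5)), 141)) = Mul(Add(64, Mul(-1, -20)), Add(Pow(Mul(Pow(Add(2, 5), -1), Add(-1, 5)), 2), 141)) = Mul(Add(64, 20), Add(Pow(Mul(Pow(7, -1), 4), 2), 141)) = Mul(84, Add(Pow(Mul(Rational(1, 7), 4), 2), 141)) = Mul(84, Add(Pow(Rational(4, 7), 2), 141)) = Mul(84, Add(Rational(16, 49), 141)) = Mul(84, Rational(6925, 49)) = Rational(83100, 7)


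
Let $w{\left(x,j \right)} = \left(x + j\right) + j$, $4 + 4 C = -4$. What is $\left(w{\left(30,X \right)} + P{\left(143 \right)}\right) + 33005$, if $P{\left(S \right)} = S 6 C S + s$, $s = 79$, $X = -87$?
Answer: $-212448$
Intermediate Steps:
$C = -2$ ($C = -1 + \frac{1}{4} \left(-4\right) = -1 - 1 = -2$)
$w{\left(x,j \right)} = x + 2 j$ ($w{\left(x,j \right)} = \left(j + x\right) + j = x + 2 j$)
$P{\left(S \right)} = 79 - 12 S^{2}$ ($P{\left(S \right)} = S 6 \left(-2\right) S + 79 = 6 S \left(-2\right) S + 79 = - 12 S S + 79 = - 12 S^{2} + 79 = 79 - 12 S^{2}$)
$\left(w{\left(30,X \right)} + P{\left(143 \right)}\right) + 33005 = \left(\left(30 + 2 \left(-87\right)\right) + \left(79 - 12 \cdot 143^{2}\right)\right) + 33005 = \left(\left(30 - 174\right) + \left(79 - 245388\right)\right) + 33005 = \left(-144 + \left(79 - 245388\right)\right) + 33005 = \left(-144 - 245309\right) + 33005 = -245453 + 33005 = -212448$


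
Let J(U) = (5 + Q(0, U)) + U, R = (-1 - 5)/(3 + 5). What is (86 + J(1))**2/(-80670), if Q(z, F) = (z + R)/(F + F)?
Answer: -537289/5162880 ≈ -0.10407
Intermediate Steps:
R = -3/4 (R = -6/8 = -6*1/8 = -3/4 ≈ -0.75000)
Q(z, F) = (-3/4 + z)/(2*F) (Q(z, F) = (z - 3/4)/(F + F) = (-3/4 + z)/((2*F)) = (-3/4 + z)*(1/(2*F)) = (-3/4 + z)/(2*F))
J(U) = 5 + U - 3/(8*U) (J(U) = (5 + (-3 + 4*0)/(8*U)) + U = (5 + (-3 + 0)/(8*U)) + U = (5 + (1/8)*(-3)/U) + U = (5 - 3/(8*U)) + U = 5 + U - 3/(8*U))
(86 + J(1))**2/(-80670) = (86 + (5 + 1 - 3/8/1))**2/(-80670) = (86 + (5 + 1 - 3/8*1))**2*(-1/80670) = (86 + (5 + 1 - 3/8))**2*(-1/80670) = (86 + 45/8)**2*(-1/80670) = (733/8)**2*(-1/80670) = (537289/64)*(-1/80670) = -537289/5162880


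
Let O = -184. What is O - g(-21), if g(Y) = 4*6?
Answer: -208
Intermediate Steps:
g(Y) = 24
O - g(-21) = -184 - 1*24 = -184 - 24 = -208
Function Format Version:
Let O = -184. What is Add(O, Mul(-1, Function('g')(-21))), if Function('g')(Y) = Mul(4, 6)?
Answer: -208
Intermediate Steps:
Function('g')(Y) = 24
Add(O, Mul(-1, Function('g')(-21))) = Add(-184, Mul(-1, 24)) = Add(-184, -24) = -208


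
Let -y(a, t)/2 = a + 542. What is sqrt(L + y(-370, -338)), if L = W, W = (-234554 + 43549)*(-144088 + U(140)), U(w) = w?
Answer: 2*sqrt(6873696849) ≈ 1.6582e+5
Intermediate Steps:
y(a, t) = -1084 - 2*a (y(a, t) = -2*(a + 542) = -2*(542 + a) = -1084 - 2*a)
W = 27494787740 (W = (-234554 + 43549)*(-144088 + 140) = -191005*(-143948) = 27494787740)
L = 27494787740
sqrt(L + y(-370, -338)) = sqrt(27494787740 + (-1084 - 2*(-370))) = sqrt(27494787740 + (-1084 + 740)) = sqrt(27494787740 - 344) = sqrt(27494787396) = 2*sqrt(6873696849)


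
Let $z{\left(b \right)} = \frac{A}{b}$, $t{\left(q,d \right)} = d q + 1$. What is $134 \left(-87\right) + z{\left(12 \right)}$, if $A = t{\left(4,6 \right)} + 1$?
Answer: $- \frac{69935}{6} \approx -11656.0$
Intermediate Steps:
$t{\left(q,d \right)} = 1 + d q$
$A = 26$ ($A = \left(1 + 6 \cdot 4\right) + 1 = \left(1 + 24\right) + 1 = 25 + 1 = 26$)
$z{\left(b \right)} = \frac{26}{b}$
$134 \left(-87\right) + z{\left(12 \right)} = 134 \left(-87\right) + \frac{26}{12} = -11658 + 26 \cdot \frac{1}{12} = -11658 + \frac{13}{6} = - \frac{69935}{6}$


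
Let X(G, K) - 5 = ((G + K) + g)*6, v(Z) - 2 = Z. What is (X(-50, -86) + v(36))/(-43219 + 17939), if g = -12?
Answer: 169/5056 ≈ 0.033426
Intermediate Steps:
v(Z) = 2 + Z
X(G, K) = -67 + 6*G + 6*K (X(G, K) = 5 + ((G + K) - 12)*6 = 5 + (-12 + G + K)*6 = 5 + (-72 + 6*G + 6*K) = -67 + 6*G + 6*K)
(X(-50, -86) + v(36))/(-43219 + 17939) = ((-67 + 6*(-50) + 6*(-86)) + (2 + 36))/(-43219 + 17939) = ((-67 - 300 - 516) + 38)/(-25280) = (-883 + 38)*(-1/25280) = -845*(-1/25280) = 169/5056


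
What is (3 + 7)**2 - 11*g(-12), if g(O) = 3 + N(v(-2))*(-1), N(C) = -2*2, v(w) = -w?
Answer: 23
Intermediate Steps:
N(C) = -4
g(O) = 7 (g(O) = 3 - 4*(-1) = 3 + 4 = 7)
(3 + 7)**2 - 11*g(-12) = (3 + 7)**2 - 11*7 = 10**2 - 77 = 100 - 77 = 23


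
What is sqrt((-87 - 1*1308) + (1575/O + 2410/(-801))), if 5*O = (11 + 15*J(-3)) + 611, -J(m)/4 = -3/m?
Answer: I*sqrt(31162341155630)/150054 ≈ 37.202*I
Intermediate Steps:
J(m) = 12/m (J(m) = -(-12)/m = 12/m)
O = 562/5 (O = ((11 + 15*(12/(-3))) + 611)/5 = ((11 + 15*(12*(-1/3))) + 611)/5 = ((11 + 15*(-4)) + 611)/5 = ((11 - 60) + 611)/5 = (-49 + 611)/5 = (1/5)*562 = 562/5 ≈ 112.40)
sqrt((-87 - 1*1308) + (1575/O + 2410/(-801))) = sqrt((-87 - 1*1308) + (1575/(562/5) + 2410/(-801))) = sqrt((-87 - 1308) + (1575*(5/562) + 2410*(-1/801))) = sqrt(-1395 + (7875/562 - 2410/801)) = sqrt(-1395 + 4953455/450162) = sqrt(-623022535/450162) = I*sqrt(31162341155630)/150054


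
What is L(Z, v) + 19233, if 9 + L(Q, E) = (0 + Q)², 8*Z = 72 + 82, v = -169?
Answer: 313513/16 ≈ 19595.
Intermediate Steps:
Z = 77/4 (Z = (72 + 82)/8 = (⅛)*154 = 77/4 ≈ 19.250)
L(Q, E) = -9 + Q² (L(Q, E) = -9 + (0 + Q)² = -9 + Q²)
L(Z, v) + 19233 = (-9 + (77/4)²) + 19233 = (-9 + 5929/16) + 19233 = 5785/16 + 19233 = 313513/16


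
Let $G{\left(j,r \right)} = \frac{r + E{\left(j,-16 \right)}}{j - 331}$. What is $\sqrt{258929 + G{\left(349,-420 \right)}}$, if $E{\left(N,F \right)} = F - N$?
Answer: $\frac{\sqrt{9319874}}{6} \approx 508.81$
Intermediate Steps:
$G{\left(j,r \right)} = \frac{-16 + r - j}{-331 + j}$ ($G{\left(j,r \right)} = \frac{r - \left(16 + j\right)}{j - 331} = \frac{-16 + r - j}{-331 + j}$)
$\sqrt{258929 + G{\left(349,-420 \right)}} = \sqrt{258929 + \frac{-16 - 420 - 349}{-331 + 349}} = \sqrt{258929 + \frac{-16 - 420 - 349}{18}} = \sqrt{258929 + \frac{1}{18} \left(-785\right)} = \sqrt{258929 - \frac{785}{18}} = \sqrt{\frac{4659937}{18}} = \frac{\sqrt{9319874}}{6}$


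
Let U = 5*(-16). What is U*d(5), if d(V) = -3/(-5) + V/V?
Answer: -128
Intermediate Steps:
U = -80
d(V) = 8/5 (d(V) = -3*(-⅕) + 1 = ⅗ + 1 = 8/5)
U*d(5) = -80*8/5 = -128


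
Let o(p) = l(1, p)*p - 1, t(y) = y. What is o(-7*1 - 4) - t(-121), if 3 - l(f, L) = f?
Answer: 98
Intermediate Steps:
l(f, L) = 3 - f
o(p) = -1 + 2*p (o(p) = (3 - 1*1)*p - 1 = (3 - 1)*p - 1 = 2*p - 1 = -1 + 2*p)
o(-7*1 - 4) - t(-121) = (-1 + 2*(-7*1 - 4)) - 1*(-121) = (-1 + 2*(-7 - 4)) + 121 = (-1 + 2*(-11)) + 121 = (-1 - 22) + 121 = -23 + 121 = 98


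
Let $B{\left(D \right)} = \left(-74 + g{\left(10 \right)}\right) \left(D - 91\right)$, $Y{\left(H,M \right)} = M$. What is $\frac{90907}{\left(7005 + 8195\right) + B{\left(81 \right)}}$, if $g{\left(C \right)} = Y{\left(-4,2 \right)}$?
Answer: $\frac{90907}{15920} \approx 5.7102$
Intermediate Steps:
$g{\left(C \right)} = 2$
$B{\left(D \right)} = 6552 - 72 D$ ($B{\left(D \right)} = \left(-74 + 2\right) \left(D - 91\right) = - 72 \left(-91 + D\right) = 6552 - 72 D$)
$\frac{90907}{\left(7005 + 8195\right) + B{\left(81 \right)}} = \frac{90907}{\left(7005 + 8195\right) + \left(6552 - 5832\right)} = \frac{90907}{15200 + \left(6552 - 5832\right)} = \frac{90907}{15200 + 720} = \frac{90907}{15920}$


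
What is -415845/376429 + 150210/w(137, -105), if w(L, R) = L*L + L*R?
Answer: 27360167805/825132368 ≈ 33.159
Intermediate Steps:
w(L, R) = L² + L*R
-415845/376429 + 150210/w(137, -105) = -415845/376429 + 150210/((137*(137 - 105))) = -415845*1/376429 + 150210/((137*32)) = -415845/376429 + 150210/4384 = -415845/376429 + 150210*(1/4384) = -415845/376429 + 75105/2192 = 27360167805/825132368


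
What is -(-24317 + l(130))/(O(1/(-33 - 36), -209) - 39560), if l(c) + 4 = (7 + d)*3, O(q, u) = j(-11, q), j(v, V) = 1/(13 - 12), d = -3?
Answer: -24309/39559 ≈ -0.61450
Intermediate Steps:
j(v, V) = 1 (j(v, V) = 1/1 = 1)
O(q, u) = 1
l(c) = 8 (l(c) = -4 + (7 - 3)*3 = -4 + 4*3 = -4 + 12 = 8)
-(-24317 + l(130))/(O(1/(-33 - 36), -209) - 39560) = -(-24317 + 8)/(1 - 39560) = -(-24309)/(-39559) = -(-24309)*(-1)/39559 = -1*24309/39559 = -24309/39559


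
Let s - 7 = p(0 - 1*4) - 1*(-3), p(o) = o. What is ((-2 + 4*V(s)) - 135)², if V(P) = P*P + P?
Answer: 961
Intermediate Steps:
s = 6 (s = 7 + ((0 - 1*4) - 1*(-3)) = 7 + ((0 - 4) + 3) = 7 + (-4 + 3) = 7 - 1 = 6)
V(P) = P + P² (V(P) = P² + P = P + P²)
((-2 + 4*V(s)) - 135)² = ((-2 + 4*(6*(1 + 6))) - 135)² = ((-2 + 4*(6*7)) - 135)² = ((-2 + 4*42) - 135)² = ((-2 + 168) - 135)² = (166 - 135)² = 31² = 961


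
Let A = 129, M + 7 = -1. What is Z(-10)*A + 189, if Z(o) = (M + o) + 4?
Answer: -1617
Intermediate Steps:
M = -8 (M = -7 - 1 = -8)
Z(o) = -4 + o (Z(o) = (-8 + o) + 4 = -4 + o)
Z(-10)*A + 189 = (-4 - 10)*129 + 189 = -14*129 + 189 = -1806 + 189 = -1617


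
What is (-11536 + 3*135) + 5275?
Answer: -5856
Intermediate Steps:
(-11536 + 3*135) + 5275 = (-11536 + 405) + 5275 = -11131 + 5275 = -5856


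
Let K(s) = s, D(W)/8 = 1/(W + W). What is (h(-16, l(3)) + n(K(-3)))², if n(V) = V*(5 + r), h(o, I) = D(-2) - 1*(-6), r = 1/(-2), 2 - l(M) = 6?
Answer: 361/4 ≈ 90.250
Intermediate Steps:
D(W) = 4/W (D(W) = 8/(W + W) = 8/((2*W)) = 8*(1/(2*W)) = 4/W)
l(M) = -4 (l(M) = 2 - 1*6 = 2 - 6 = -4)
r = -½ ≈ -0.50000
h(o, I) = 4 (h(o, I) = 4/(-2) - 1*(-6) = 4*(-½) + 6 = -2 + 6 = 4)
n(V) = 9*V/2 (n(V) = V*(5 - ½) = V*(9/2) = 9*V/2)
(h(-16, l(3)) + n(K(-3)))² = (4 + (9/2)*(-3))² = (4 - 27/2)² = (-19/2)² = 361/4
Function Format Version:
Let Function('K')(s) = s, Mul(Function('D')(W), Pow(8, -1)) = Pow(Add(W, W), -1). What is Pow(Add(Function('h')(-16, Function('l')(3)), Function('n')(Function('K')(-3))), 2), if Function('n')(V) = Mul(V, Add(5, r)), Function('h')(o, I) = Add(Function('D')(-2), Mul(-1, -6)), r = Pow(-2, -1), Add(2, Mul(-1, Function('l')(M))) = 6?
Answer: Rational(361, 4) ≈ 90.250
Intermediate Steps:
Function('D')(W) = Mul(4, Pow(W, -1)) (Function('D')(W) = Mul(8, Pow(Add(W, W), -1)) = Mul(8, Pow(Mul(2, W), -1)) = Mul(8, Mul(Rational(1, 2), Pow(W, -1))) = Mul(4, Pow(W, -1)))
Function('l')(M) = -4 (Function('l')(M) = Add(2, Mul(-1, 6)) = Add(2, -6) = -4)
r = Rational(-1, 2) ≈ -0.50000
Function('h')(o, I) = 4 (Function('h')(o, I) = Add(Mul(4, Pow(-2, -1)), Mul(-1, -6)) = Add(Mul(4, Rational(-1, 2)), 6) = Add(-2, 6) = 4)
Function('n')(V) = Mul(Rational(9, 2), V) (Function('n')(V) = Mul(V, Add(5, Rational(-1, 2))) = Mul(V, Rational(9, 2)) = Mul(Rational(9, 2), V))
Pow(Add(Function('h')(-16, Function('l')(3)), Function('n')(Function('K')(-3))), 2) = Pow(Add(4, Mul(Rational(9, 2), -3)), 2) = Pow(Add(4, Rational(-27, 2)), 2) = Pow(Rational(-19, 2), 2) = Rational(361, 4)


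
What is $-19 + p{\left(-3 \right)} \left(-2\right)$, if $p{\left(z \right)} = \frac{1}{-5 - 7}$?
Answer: $- \frac{113}{6} \approx -18.833$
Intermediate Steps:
$p{\left(z \right)} = - \frac{1}{12}$ ($p{\left(z \right)} = \frac{1}{-12} = - \frac{1}{12}$)
$-19 + p{\left(-3 \right)} \left(-2\right) = -19 - - \frac{1}{6} = -19 + \frac{1}{6} = - \frac{113}{6}$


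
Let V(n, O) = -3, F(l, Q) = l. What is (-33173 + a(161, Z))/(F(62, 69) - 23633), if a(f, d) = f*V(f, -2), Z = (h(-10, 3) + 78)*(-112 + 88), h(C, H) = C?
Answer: 33656/23571 ≈ 1.4279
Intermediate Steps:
Z = -1632 (Z = (-10 + 78)*(-112 + 88) = 68*(-24) = -1632)
a(f, d) = -3*f (a(f, d) = f*(-3) = -3*f)
(-33173 + a(161, Z))/(F(62, 69) - 23633) = (-33173 - 3*161)/(62 - 23633) = (-33173 - 483)/(-23571) = -33656*(-1/23571) = 33656/23571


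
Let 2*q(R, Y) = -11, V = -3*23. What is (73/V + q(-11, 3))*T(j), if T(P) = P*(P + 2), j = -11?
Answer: -29865/46 ≈ -649.24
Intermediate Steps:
V = -69
T(P) = P*(2 + P)
q(R, Y) = -11/2 (q(R, Y) = (½)*(-11) = -11/2)
(73/V + q(-11, 3))*T(j) = (73/(-69) - 11/2)*(-11*(2 - 11)) = (73*(-1/69) - 11/2)*(-11*(-9)) = (-73/69 - 11/2)*99 = -905/138*99 = -29865/46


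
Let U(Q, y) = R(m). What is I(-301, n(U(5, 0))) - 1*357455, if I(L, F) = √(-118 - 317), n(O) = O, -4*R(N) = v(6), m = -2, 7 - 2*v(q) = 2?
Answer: -357455 + I*√435 ≈ -3.5746e+5 + 20.857*I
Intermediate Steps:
v(q) = 5/2 (v(q) = 7/2 - ½*2 = 7/2 - 1 = 5/2)
R(N) = -5/8 (R(N) = -¼*5/2 = -5/8)
U(Q, y) = -5/8
I(L, F) = I*√435 (I(L, F) = √(-435) = I*√435)
I(-301, n(U(5, 0))) - 1*357455 = I*√435 - 1*357455 = I*√435 - 357455 = -357455 + I*√435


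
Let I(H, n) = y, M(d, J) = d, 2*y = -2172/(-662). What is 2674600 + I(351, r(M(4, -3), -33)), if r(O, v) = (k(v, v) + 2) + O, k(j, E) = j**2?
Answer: 885293143/331 ≈ 2.6746e+6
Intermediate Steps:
y = 543/331 (y = (-2172/(-662))/2 = (-2172*(-1/662))/2 = (1/2)*(1086/331) = 543/331 ≈ 1.6405)
r(O, v) = 2 + O + v**2 (r(O, v) = (v**2 + 2) + O = (2 + v**2) + O = 2 + O + v**2)
I(H, n) = 543/331
2674600 + I(351, r(M(4, -3), -33)) = 2674600 + 543/331 = 885293143/331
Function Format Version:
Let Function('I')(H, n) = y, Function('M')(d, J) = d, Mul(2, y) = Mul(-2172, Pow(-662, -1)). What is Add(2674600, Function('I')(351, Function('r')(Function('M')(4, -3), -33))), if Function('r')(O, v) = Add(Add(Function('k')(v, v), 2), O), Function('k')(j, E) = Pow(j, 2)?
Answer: Rational(885293143, 331) ≈ 2.6746e+6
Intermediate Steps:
y = Rational(543, 331) (y = Mul(Rational(1, 2), Mul(-2172, Pow(-662, -1))) = Mul(Rational(1, 2), Mul(-2172, Rational(-1, 662))) = Mul(Rational(1, 2), Rational(1086, 331)) = Rational(543, 331) ≈ 1.6405)
Function('r')(O, v) = Add(2, O, Pow(v, 2)) (Function('r')(O, v) = Add(Add(Pow(v, 2), 2), O) = Add(Add(2, Pow(v, 2)), O) = Add(2, O, Pow(v, 2)))
Function('I')(H, n) = Rational(543, 331)
Add(2674600, Function('I')(351, Function('r')(Function('M')(4, -3), -33))) = Add(2674600, Rational(543, 331)) = Rational(885293143, 331)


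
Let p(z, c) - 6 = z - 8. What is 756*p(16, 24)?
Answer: 10584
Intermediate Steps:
p(z, c) = -2 + z (p(z, c) = 6 + (z - 8) = 6 + (-8 + z) = -2 + z)
756*p(16, 24) = 756*(-2 + 16) = 756*14 = 10584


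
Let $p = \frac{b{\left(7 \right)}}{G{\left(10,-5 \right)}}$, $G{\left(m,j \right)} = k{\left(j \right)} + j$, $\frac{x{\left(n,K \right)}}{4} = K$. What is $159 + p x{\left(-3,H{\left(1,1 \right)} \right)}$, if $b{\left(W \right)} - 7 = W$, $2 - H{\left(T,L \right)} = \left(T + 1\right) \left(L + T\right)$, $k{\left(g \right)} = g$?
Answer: $\frac{851}{5} \approx 170.2$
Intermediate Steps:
$H{\left(T,L \right)} = 2 - \left(1 + T\right) \left(L + T\right)$ ($H{\left(T,L \right)} = 2 - \left(T + 1\right) \left(L + T\right) = 2 - \left(1 + T\right) \left(L + T\right)$)
$x{\left(n,K \right)} = 4 K$
$b{\left(W \right)} = 7 + W$
$G{\left(m,j \right)} = 2 j$ ($G{\left(m,j \right)} = j + j = 2 j$)
$p = - \frac{7}{5}$ ($p = \frac{7 + 7}{2 \left(-5\right)} = \frac{14}{-10} = 14 \left(- \frac{1}{10}\right) = - \frac{7}{5} \approx -1.4$)
$159 + p x{\left(-3,H{\left(1,1 \right)} \right)} = 159 - \frac{7 \cdot 4 \left(2 - 1 - 1 - 1^{2} - 1 \cdot 1\right)}{5} = 159 - \frac{7 \cdot 4 \left(2 - 1 - 1 - 1 - 1\right)}{5} = 159 - \frac{7 \cdot 4 \left(-2\right)}{5} = 159 - - \frac{56}{5} = 159 + \frac{56}{5} = \frac{851}{5}$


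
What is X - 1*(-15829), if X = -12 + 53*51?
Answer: 18520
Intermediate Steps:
X = 2691 (X = -12 + 2703 = 2691)
X - 1*(-15829) = 2691 - 1*(-15829) = 2691 + 15829 = 18520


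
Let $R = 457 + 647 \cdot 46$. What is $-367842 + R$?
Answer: $-337623$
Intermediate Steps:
$R = 30219$ ($R = 457 + 29762 = 30219$)
$-367842 + R = -367842 + 30219 = -337623$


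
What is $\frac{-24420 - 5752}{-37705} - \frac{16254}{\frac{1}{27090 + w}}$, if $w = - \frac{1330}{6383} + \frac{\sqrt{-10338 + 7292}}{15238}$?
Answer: $- \frac{105971653009381924}{240671015} - \frac{8127 i \sqrt{3046}}{7619} \approx -4.4032 \cdot 10^{8} - 58.87 i$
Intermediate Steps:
$w = - \frac{1330}{6383} + \frac{i \sqrt{3046}}{15238}$ ($w = \left(-1330\right) \frac{1}{6383} + \sqrt{-3046} \cdot \frac{1}{15238} = - \frac{1330}{6383} + i \sqrt{3046} \cdot \frac{1}{15238} = - \frac{1330}{6383} + \frac{i \sqrt{3046}}{15238} \approx -0.20837 + 0.0036219 i$)
$\frac{-24420 - 5752}{-37705} - \frac{16254}{\frac{1}{27090 + w}} = \frac{-24420 - 5752}{-37705} - \frac{16254}{\frac{1}{27090 - \left(\frac{1330}{6383} - \frac{i \sqrt{3046}}{15238}\right)}} = \left(-30172\right) \left(- \frac{1}{37705}\right) - \frac{16254}{\frac{1}{\frac{172914140}{6383} + \frac{i \sqrt{3046}}{15238}}} = \frac{30172}{37705} - 16254 \left(\frac{172914140}{6383} + \frac{i \sqrt{3046}}{15238}\right) = \frac{30172}{37705} - \left(\frac{2810546431560}{6383} + \frac{8127 i \sqrt{3046}}{7619}\right) = - \frac{105971653009381924}{240671015} - \frac{8127 i \sqrt{3046}}{7619}$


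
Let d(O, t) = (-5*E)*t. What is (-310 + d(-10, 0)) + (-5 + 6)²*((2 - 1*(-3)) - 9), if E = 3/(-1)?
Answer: -314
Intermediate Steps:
E = -3 (E = 3*(-1) = -3)
d(O, t) = 15*t (d(O, t) = (-5*(-3))*t = 15*t)
(-310 + d(-10, 0)) + (-5 + 6)²*((2 - 1*(-3)) - 9) = (-310 + 15*0) + (-5 + 6)²*((2 - 1*(-3)) - 9) = (-310 + 0) + 1²*((2 + 3) - 9) = -310 + 1*(5 - 9) = -310 + 1*(-4) = -310 - 4 = -314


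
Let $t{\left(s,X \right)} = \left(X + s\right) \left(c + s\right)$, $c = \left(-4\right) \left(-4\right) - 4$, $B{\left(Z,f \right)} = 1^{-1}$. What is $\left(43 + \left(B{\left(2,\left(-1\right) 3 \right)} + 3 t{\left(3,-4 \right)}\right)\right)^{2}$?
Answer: $1$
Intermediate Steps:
$B{\left(Z,f \right)} = 1$
$c = 12$ ($c = 16 - 4 = 12$)
$t{\left(s,X \right)} = \left(12 + s\right) \left(X + s\right)$ ($t{\left(s,X \right)} = \left(X + s\right) \left(12 + s\right) = \left(12 + s\right) \left(X + s\right)$)
$\left(43 + \left(B{\left(2,\left(-1\right) 3 \right)} + 3 t{\left(3,-4 \right)}\right)\right)^{2} = \left(43 + \left(1 + 3 \left(3^{2} + 12 \left(-4\right) + 12 \cdot 3 - 12\right)\right)\right)^{2} = \left(43 + \left(1 + 3 \left(9 - 48 + 36 - 12\right)\right)\right)^{2} = \left(43 + \left(1 + 3 \left(-15\right)\right)\right)^{2} = \left(43 + \left(1 - 45\right)\right)^{2} = \left(43 - 44\right)^{2} = \left(-1\right)^{2} = 1$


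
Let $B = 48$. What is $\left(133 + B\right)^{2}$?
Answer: $32761$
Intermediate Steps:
$\left(133 + B\right)^{2} = \left(133 + 48\right)^{2} = 181^{2} = 32761$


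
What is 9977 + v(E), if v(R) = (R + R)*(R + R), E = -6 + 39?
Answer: 14333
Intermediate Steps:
E = 33
v(R) = 4*R² (v(R) = (2*R)*(2*R) = 4*R²)
9977 + v(E) = 9977 + 4*33² = 9977 + 4*1089 = 9977 + 4356 = 14333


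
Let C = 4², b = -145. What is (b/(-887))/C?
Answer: 145/14192 ≈ 0.010217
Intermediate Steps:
C = 16
(b/(-887))/C = -145/(-887)/16 = -145*(-1/887)*(1/16) = (145/887)*(1/16) = 145/14192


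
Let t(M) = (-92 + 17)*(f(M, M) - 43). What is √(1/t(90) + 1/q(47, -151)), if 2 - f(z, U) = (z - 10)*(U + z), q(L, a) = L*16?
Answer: √2206867944687/40723620 ≈ 0.036479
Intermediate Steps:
q(L, a) = 16*L
f(z, U) = 2 - (-10 + z)*(U + z) (f(z, U) = 2 - (z - 10)*(U + z) = 2 - (-10 + z)*(U + z))
t(M) = 3075 - 1500*M + 150*M² (t(M) = (-92 + 17)*((2 - M² + 10*M + 10*M - M*M) - 43) = -75*((2 - M² + 10*M + 10*M - M²) - 43) = -75*((2 - 2*M² + 20*M) - 43) = -75*(-41 - 2*M² + 20*M) = 3075 - 1500*M + 150*M²)
√(1/t(90) + 1/q(47, -151)) = √(1/(3075 - 1500*90 + 150*90²) + 1/(16*47)) = √(1/(3075 - 135000 + 150*8100) + 1/752) = √(1/(3075 - 135000 + 1215000) + 1/752) = √(1/1083075 + 1/752) = √(1083827/814472400) = √2206867944687/40723620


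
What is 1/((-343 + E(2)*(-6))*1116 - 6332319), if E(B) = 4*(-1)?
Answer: -1/6688323 ≈ -1.4951e-7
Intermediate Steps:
E(B) = -4
1/((-343 + E(2)*(-6))*1116 - 6332319) = 1/((-343 - 4*(-6))*1116 - 6332319) = 1/((-343 + 24)*1116 - 6332319) = 1/(-319*1116 - 6332319) = 1/(-356004 - 6332319) = 1/(-6688323) = -1/6688323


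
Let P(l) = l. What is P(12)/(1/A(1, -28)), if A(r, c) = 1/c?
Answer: -3/7 ≈ -0.42857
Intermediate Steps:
P(12)/(1/A(1, -28)) = 12/(1/(1/(-28))) = 12/(1/(-1/28)) = 12/(-28) = 12*(-1/28) = -3/7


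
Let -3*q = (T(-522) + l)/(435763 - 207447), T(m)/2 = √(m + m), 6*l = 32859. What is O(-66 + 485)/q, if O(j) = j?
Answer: -698541478008/13331657 + 1530630464*I*√29/13331657 ≈ -52397.0 + 618.28*I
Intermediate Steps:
l = 10953/2 (l = (⅙)*32859 = 10953/2 ≈ 5476.5)
T(m) = 2*√2*√m (T(m) = 2*√(m + m) = 2*√(2*m) = 2*(√2*√m) = 2*√2*√m)
q = -3651/456632 - I*√29/57079 (q = -(2*√2*√(-522) + 10953/2)/(3*(435763 - 207447)) = -(2*√2*(3*I*√58) + 10953/2)/(3*228316) = -(12*I*√29 + 10953/2)/(3*228316) = -(10953/2 + 12*I*√29)/(3*228316) = -(10953/456632 + 3*I*√29/57079)/3 = -3651/456632 - I*√29/57079 ≈ -0.0079955 - 9.4346e-5*I)
O(-66 + 485)/q = (-66 + 485)/(-3651/456632 - I*√29/57079) = 419/(-3651/456632 - I*√29/57079)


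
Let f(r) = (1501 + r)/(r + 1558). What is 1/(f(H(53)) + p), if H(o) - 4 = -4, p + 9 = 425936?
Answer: 82/34926093 ≈ 2.3478e-6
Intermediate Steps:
p = 425927 (p = -9 + 425936 = 425927)
H(o) = 0 (H(o) = 4 - 4 = 0)
f(r) = (1501 + r)/(1558 + r)
1/(f(H(53)) + p) = 1/((1501 + 0)/(1558 + 0) + 425927) = 1/(1501/1558 + 425927) = 1/((1/1558)*1501 + 425927) = 1/(79/82 + 425927) = 1/(34926093/82) = 82/34926093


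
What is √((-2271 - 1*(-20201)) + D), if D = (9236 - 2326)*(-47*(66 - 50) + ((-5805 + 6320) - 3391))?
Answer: 5*I*√1002062 ≈ 5005.2*I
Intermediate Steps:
D = -25069480 (D = 6910*(-47*16 + (515 - 3391)) = 6910*(-752 - 2876) = 6910*(-3628) = -25069480)
√((-2271 - 1*(-20201)) + D) = √((-2271 - 1*(-20201)) - 25069480) = √((-2271 + 20201) - 25069480) = √(17930 - 25069480) = √(-25051550) = 5*I*√1002062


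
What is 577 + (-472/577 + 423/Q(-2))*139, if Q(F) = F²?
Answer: 34995153/2308 ≈ 15163.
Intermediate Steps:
577 + (-472/577 + 423/Q(-2))*139 = 577 + (-472/577 + 423/((-2)²))*139 = 577 + (-472*1/577 + 423/4)*139 = 577 + (-472/577 + 423*(¼))*139 = 577 + (-472/577 + 423/4)*139 = 577 + (242183/2308)*139 = 577 + 33663437/2308 = 34995153/2308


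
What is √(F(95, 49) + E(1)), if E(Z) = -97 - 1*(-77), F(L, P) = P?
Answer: √29 ≈ 5.3852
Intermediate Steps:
E(Z) = -20 (E(Z) = -97 + 77 = -20)
√(F(95, 49) + E(1)) = √(49 - 20) = √29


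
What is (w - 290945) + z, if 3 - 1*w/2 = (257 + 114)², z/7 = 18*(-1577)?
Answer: -764923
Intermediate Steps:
z = -198702 (z = 7*(18*(-1577)) = 7*(-28386) = -198702)
w = -275276 (w = 6 - 2*(257 + 114)² = 6 - 2*371² = 6 - 2*137641 = 6 - 275282 = -275276)
(w - 290945) + z = (-275276 - 290945) - 198702 = -566221 - 198702 = -764923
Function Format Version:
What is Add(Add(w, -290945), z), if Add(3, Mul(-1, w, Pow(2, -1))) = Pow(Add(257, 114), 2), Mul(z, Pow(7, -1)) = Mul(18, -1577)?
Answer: -764923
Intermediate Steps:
z = -198702 (z = Mul(7, Mul(18, -1577)) = Mul(7, -28386) = -198702)
w = -275276 (w = Add(6, Mul(-2, Pow(Add(257, 114), 2))) = Add(6, Mul(-2, Pow(371, 2))) = Add(6, Mul(-2, 137641)) = Add(6, -275282) = -275276)
Add(Add(w, -290945), z) = Add(Add(-275276, -290945), -198702) = Add(-566221, -198702) = -764923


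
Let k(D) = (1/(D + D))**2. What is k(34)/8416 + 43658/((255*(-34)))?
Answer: -2939405809/583733760 ≈ -5.0355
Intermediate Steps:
k(D) = 1/(4*D**2) (k(D) = (1/(2*D))**2 = 1/(4*D**2))
k(34)/8416 + 43658/((255*(-34))) = ((1/4)/34**2)/8416 + 43658/((255*(-34))) = ((1/4)*(1/1156))*(1/8416) + 43658/(-8670) = (1/4624)*(1/8416) + 43658*(-1/8670) = 1/38915584 - 21829/4335 = -2939405809/583733760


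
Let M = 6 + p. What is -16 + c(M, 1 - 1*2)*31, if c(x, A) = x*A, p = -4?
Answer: -78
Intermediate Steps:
M = 2 (M = 6 - 4 = 2)
c(x, A) = A*x
-16 + c(M, 1 - 1*2)*31 = -16 + ((1 - 1*2)*2)*31 = -16 + ((1 - 2)*2)*31 = -16 - 1*2*31 = -16 - 2*31 = -16 - 62 = -78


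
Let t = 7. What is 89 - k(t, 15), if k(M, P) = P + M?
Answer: 67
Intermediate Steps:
k(M, P) = M + P
89 - k(t, 15) = 89 - (7 + 15) = 89 - 1*22 = 89 - 22 = 67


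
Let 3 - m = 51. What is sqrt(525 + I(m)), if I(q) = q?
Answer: 3*sqrt(53) ≈ 21.840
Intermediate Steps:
m = -48 (m = 3 - 1*51 = 3 - 51 = -48)
sqrt(525 + I(m)) = sqrt(525 - 48) = sqrt(477) = 3*sqrt(53)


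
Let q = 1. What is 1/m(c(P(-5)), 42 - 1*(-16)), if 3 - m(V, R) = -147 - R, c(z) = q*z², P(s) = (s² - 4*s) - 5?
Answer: 1/208 ≈ 0.0048077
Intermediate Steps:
P(s) = -5 + s² - 4*s
c(z) = z² (c(z) = 1*z² = z²)
m(V, R) = 150 + R (m(V, R) = 3 - (-147 - R) = 3 + (147 + R) = 150 + R)
1/m(c(P(-5)), 42 - 1*(-16)) = 1/(150 + (42 - 1*(-16))) = 1/(150 + (42 + 16)) = 1/(150 + 58) = 1/208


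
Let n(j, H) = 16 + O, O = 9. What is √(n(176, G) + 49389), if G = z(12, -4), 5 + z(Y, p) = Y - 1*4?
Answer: √49414 ≈ 222.29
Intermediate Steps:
z(Y, p) = -9 + Y (z(Y, p) = -5 + (Y - 1*4) = -5 + (Y - 4) = -5 + (-4 + Y) = -9 + Y)
G = 3 (G = -9 + 12 = 3)
n(j, H) = 25 (n(j, H) = 16 + 9 = 25)
√(n(176, G) + 49389) = √(25 + 49389) = √49414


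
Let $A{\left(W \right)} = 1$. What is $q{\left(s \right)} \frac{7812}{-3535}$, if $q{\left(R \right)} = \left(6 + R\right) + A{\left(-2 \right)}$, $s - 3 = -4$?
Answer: $- \frac{6696}{505} \approx -13.259$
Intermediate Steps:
$s = -1$ ($s = 3 - 4 = -1$)
$q{\left(R \right)} = 7 + R$ ($q{\left(R \right)} = \left(6 + R\right) + 1 = 7 + R$)
$q{\left(s \right)} \frac{7812}{-3535} = \left(7 - 1\right) \frac{7812}{-3535} = 6 \cdot 7812 \left(- \frac{1}{3535}\right) = 6 \left(- \frac{1116}{505}\right) = - \frac{6696}{505}$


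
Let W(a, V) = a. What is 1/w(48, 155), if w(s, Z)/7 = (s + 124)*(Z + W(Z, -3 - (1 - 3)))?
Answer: 1/373240 ≈ 2.6792e-6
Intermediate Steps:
w(s, Z) = 14*Z*(124 + s) (w(s, Z) = 7*((s + 124)*(Z + Z)) = 7*((124 + s)*(2*Z)) = 7*(2*Z*(124 + s)) = 14*Z*(124 + s))
1/w(48, 155) = 1/(14*155*(124 + 48)) = 1/(14*155*172) = 1/373240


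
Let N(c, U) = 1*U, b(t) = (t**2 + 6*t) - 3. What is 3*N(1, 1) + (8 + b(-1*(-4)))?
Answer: 48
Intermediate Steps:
b(t) = -3 + t**2 + 6*t
N(c, U) = U
3*N(1, 1) + (8 + b(-1*(-4))) = 3*1 + (8 + (-3 + (-1*(-4))**2 + 6*(-1*(-4)))) = 3 + (8 + (-3 + 4**2 + 6*4)) = 3 + (8 + (-3 + 16 + 24)) = 3 + (8 + 37) = 3 + 45 = 48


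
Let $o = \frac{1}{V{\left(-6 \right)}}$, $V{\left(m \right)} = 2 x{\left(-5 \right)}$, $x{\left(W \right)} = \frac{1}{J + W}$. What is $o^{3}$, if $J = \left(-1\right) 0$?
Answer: $- \frac{125}{8} \approx -15.625$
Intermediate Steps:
$J = 0$
$x{\left(W \right)} = \frac{1}{W}$ ($x{\left(W \right)} = \frac{1}{0 + W} = \frac{1}{W}$)
$V{\left(m \right)} = - \frac{2}{5}$ ($V{\left(m \right)} = \frac{2}{-5} = 2 \left(- \frac{1}{5}\right) = - \frac{2}{5}$)
$o = - \frac{5}{2}$ ($o = \frac{1}{- \frac{2}{5}} = - \frac{5}{2} \approx -2.5$)
$o^{3} = \left(- \frac{5}{2}\right)^{3} = - \frac{125}{8}$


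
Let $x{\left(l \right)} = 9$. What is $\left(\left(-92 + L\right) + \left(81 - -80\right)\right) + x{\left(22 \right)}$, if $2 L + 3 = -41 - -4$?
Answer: $58$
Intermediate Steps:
$L = -20$ ($L = - \frac{3}{2} + \frac{-41 - -4}{2} = - \frac{3}{2} + \frac{-41 + 4}{2} = - \frac{3}{2} + \frac{1}{2} \left(-37\right) = - \frac{3}{2} - \frac{37}{2} = -20$)
$\left(\left(-92 + L\right) + \left(81 - -80\right)\right) + x{\left(22 \right)} = \left(\left(-92 - 20\right) + \left(81 - -80\right)\right) + 9 = \left(-112 + \left(81 + 80\right)\right) + 9 = \left(-112 + 161\right) + 9 = 49 + 9 = 58$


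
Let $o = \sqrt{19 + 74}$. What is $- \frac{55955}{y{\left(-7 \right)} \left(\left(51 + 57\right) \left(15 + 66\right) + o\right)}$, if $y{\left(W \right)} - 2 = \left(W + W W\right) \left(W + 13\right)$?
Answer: $- \frac{81582390}{3239660399} + \frac{55955 \sqrt{93}}{19437962394} \approx -0.025155$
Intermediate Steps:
$y{\left(W \right)} = 2 + \left(13 + W\right) \left(W + W^{2}\right)$ ($y{\left(W \right)} = 2 + \left(W + W W\right) \left(W + 13\right) = 2 + \left(W + W^{2}\right) \left(13 + W\right) = 2 + \left(13 + W\right) \left(W + W^{2}\right)$)
$o = \sqrt{93} \approx 9.6436$
$- \frac{55955}{y{\left(-7 \right)} \left(\left(51 + 57\right) \left(15 + 66\right) + o\right)} = - \frac{55955}{\left(2 + \left(-7\right)^{3} + 13 \left(-7\right) + 14 \left(-7\right)^{2}\right) \left(\left(51 + 57\right) \left(15 + 66\right) + \sqrt{93}\right)} = - \frac{55955}{\left(2 - 343 - 91 + 14 \cdot 49\right) \left(108 \cdot 81 + \sqrt{93}\right)} = - \frac{55955}{\left(2 - 343 - 91 + 686\right) \left(8748 + \sqrt{93}\right)} = - \frac{55955}{254 \left(8748 + \sqrt{93}\right)} = - \frac{55955}{2221992 + 254 \sqrt{93}}$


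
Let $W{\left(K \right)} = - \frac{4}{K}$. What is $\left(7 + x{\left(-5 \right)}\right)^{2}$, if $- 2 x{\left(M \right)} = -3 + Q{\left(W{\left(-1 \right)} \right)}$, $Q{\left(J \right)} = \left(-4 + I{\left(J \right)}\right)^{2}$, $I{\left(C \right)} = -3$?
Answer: $256$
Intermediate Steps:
$Q{\left(J \right)} = 49$ ($Q{\left(J \right)} = \left(-4 - 3\right)^{2} = \left(-7\right)^{2} = 49$)
$x{\left(M \right)} = -23$ ($x{\left(M \right)} = - \frac{-3 + 49}{2} = \left(- \frac{1}{2}\right) 46 = -23$)
$\left(7 + x{\left(-5 \right)}\right)^{2} = \left(7 - 23\right)^{2} = \left(-16\right)^{2} = 256$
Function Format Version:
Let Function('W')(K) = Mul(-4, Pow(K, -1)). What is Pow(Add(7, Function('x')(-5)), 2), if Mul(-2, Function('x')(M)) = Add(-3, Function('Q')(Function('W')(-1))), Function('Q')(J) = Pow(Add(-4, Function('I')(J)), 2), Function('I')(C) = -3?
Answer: 256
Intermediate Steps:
Function('Q')(J) = 49 (Function('Q')(J) = Pow(Add(-4, -3), 2) = Pow(-7, 2) = 49)
Function('x')(M) = -23 (Function('x')(M) = Mul(Rational(-1, 2), Add(-3, 49)) = Mul(Rational(-1, 2), 46) = -23)
Pow(Add(7, Function('x')(-5)), 2) = Pow(Add(7, -23), 2) = Pow(-16, 2) = 256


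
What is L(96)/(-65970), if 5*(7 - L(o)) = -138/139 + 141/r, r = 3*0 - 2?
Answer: -5921/18339660 ≈ -0.00032285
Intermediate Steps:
r = -2 (r = 0 - 2 = -2)
L(o) = 5921/278 (L(o) = 7 - (-138/139 + 141/(-2))/5 = 7 - (-138*1/139 + 141*(-½))/5 = 7 - (-138/139 - 141/2)/5 = 7 - ⅕*(-19875/278) = 7 + 3975/278 = 5921/278)
L(96)/(-65970) = (5921/278)/(-65970) = (5921/278)*(-1/65970) = -5921/18339660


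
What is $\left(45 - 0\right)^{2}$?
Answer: $2025$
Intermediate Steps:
$\left(45 - 0\right)^{2} = \left(45 + 0\right)^{2} = 45^{2} = 2025$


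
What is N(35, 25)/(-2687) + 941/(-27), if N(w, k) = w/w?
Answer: -2528494/72549 ≈ -34.852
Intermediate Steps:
N(w, k) = 1
N(35, 25)/(-2687) + 941/(-27) = 1/(-2687) + 941/(-27) = 1*(-1/2687) + 941*(-1/27) = -1/2687 - 941/27 = -2528494/72549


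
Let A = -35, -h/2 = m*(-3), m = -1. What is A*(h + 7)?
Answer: -35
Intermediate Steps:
h = -6 (h = -(-2)*(-3) = -2*3 = -6)
A*(h + 7) = -35*(-6 + 7) = -35*1 = -35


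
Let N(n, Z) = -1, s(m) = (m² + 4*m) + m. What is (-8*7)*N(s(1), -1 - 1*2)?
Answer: 56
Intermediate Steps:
s(m) = m² + 5*m
(-8*7)*N(s(1), -1 - 1*2) = -8*7*(-1) = -56*(-1) = 56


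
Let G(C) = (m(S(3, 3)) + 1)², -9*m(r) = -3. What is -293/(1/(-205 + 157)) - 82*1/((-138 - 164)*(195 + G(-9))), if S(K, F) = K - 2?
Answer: 3761009313/267421 ≈ 14064.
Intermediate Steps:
S(K, F) = -2 + K
m(r) = ⅓ (m(r) = -⅑*(-3) = ⅓)
G(C) = 16/9 (G(C) = (⅓ + 1)² = (4/3)² = 16/9)
-293/(1/(-205 + 157)) - 82*1/((-138 - 164)*(195 + G(-9))) = -293/(1/(-205 + 157)) - 82*1/((-138 - 164)*(195 + 16/9)) = -293/(1/(-48)) - 82/((-302*1771/9)) = -293/(-1/48) - 82/(-534842/9) = -293*(-48) - 82*(-9/534842) = 14064 + 369/267421 = 3761009313/267421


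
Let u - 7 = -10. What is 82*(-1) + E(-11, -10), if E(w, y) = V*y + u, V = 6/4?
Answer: -100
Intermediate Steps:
u = -3 (u = 7 - 10 = -3)
V = 3/2 (V = 6*(¼) = 3/2 ≈ 1.5000)
E(w, y) = -3 + 3*y/2 (E(w, y) = 3*y/2 - 3 = -3 + 3*y/2)
82*(-1) + E(-11, -10) = 82*(-1) + (-3 + (3/2)*(-10)) = -82 + (-3 - 15) = -82 - 18 = -100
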